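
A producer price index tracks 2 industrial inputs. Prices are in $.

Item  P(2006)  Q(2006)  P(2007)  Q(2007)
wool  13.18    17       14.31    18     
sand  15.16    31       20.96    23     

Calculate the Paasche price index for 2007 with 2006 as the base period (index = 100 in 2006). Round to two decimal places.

126.24

Paasche price index uses current-period quantities as weights.
ΣP(2007)·Q(2007) = 14.31×18 + 20.96×23 = 257.58 + 482.08 = 739.66
ΣP(2006)·Q(2007) = 13.18×18 + 15.16×23 = 237.24 + 348.68 = 585.92
Index = 739.66 / 585.92 × 100 = 126.2391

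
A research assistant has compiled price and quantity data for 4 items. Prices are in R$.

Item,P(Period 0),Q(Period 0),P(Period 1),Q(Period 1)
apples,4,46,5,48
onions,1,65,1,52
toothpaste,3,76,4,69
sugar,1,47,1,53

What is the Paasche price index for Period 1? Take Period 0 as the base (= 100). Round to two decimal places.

123.21

Paasche price index uses current-period quantities as weights.
ΣP(Period 1)·Q(Period 1) = 5×48 + 1×52 + 4×69 + 1×53 = 240 + 52 + 276 + 53 = 621
ΣP(Period 0)·Q(Period 1) = 4×48 + 1×52 + 3×69 + 1×53 = 192 + 52 + 207 + 53 = 504
Index = 621 / 504 × 100 = 123.2143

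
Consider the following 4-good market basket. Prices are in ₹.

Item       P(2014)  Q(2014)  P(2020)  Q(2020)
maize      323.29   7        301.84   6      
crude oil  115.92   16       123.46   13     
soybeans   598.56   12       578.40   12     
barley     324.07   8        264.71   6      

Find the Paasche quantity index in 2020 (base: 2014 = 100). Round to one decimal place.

90.9

Paasche quantity index uses current-period prices as weights.
ΣP(2020)·Q(2020) = 301.84×6 + 123.46×13 + 578.40×12 + 264.71×6 = 1811.04 + 1604.98 + 6940.8 + 1588.26 = 11945.08
ΣP(2020)·Q(2014) = 301.84×7 + 123.46×16 + 578.40×12 + 264.71×8 = 2112.88 + 1975.36 + 6940.8 + 2117.68 = 13146.72
Index = 11945.08 / 13146.72 × 100 = 90.8598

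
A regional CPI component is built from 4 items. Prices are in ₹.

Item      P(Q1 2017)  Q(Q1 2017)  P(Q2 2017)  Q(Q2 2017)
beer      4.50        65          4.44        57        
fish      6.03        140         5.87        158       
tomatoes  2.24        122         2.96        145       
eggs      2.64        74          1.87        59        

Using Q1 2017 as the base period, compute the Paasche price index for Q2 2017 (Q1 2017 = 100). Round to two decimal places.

Paasche price index uses current-period quantities as weights.
ΣP(Q2 2017)·Q(Q2 2017) = 4.44×57 + 5.87×158 + 2.96×145 + 1.87×59 = 253.08 + 927.46 + 429.2 + 110.33 = 1720.07
ΣP(Q1 2017)·Q(Q2 2017) = 4.50×57 + 6.03×158 + 2.24×145 + 2.64×59 = 256.5 + 952.74 + 324.8 + 155.76 = 1689.8
Index = 1720.07 / 1689.8 × 100 = 101.7913

101.79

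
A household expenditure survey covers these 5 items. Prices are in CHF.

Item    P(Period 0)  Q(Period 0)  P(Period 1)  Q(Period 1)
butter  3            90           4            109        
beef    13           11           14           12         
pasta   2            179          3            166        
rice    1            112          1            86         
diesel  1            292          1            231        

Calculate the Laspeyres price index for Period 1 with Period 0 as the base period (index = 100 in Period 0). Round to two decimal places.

123.83

Laspeyres price index uses base-period quantities as weights.
ΣP(Period 1)·Q(Period 0) = 4×90 + 14×11 + 3×179 + 1×112 + 1×292 = 360 + 154 + 537 + 112 + 292 = 1455
ΣP(Period 0)·Q(Period 0) = 3×90 + 13×11 + 2×179 + 1×112 + 1×292 = 270 + 143 + 358 + 112 + 292 = 1175
Index = 1455 / 1175 × 100 = 123.8298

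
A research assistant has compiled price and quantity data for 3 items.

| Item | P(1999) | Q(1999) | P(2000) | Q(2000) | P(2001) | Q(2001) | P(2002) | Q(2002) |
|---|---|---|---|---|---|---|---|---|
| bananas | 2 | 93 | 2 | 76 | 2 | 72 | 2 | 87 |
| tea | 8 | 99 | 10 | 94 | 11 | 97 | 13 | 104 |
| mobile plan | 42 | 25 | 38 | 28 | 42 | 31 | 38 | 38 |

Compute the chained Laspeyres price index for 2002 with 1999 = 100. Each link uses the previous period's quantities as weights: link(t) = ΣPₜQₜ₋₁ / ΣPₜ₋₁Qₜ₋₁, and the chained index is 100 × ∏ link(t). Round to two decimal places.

118.05

Link 1999→2000:
ΣP(2000)Q(1999) = 2×93 + 10×99 + 38×25 = 186 + 990 + 950 = 2126
ΣP(1999)Q(1999) = 2×93 + 8×99 + 42×25 = 186 + 792 + 1050 = 2028
link = 2126/2028 = 1.048323
Link 2000→2001:
ΣP(2001)Q(2000) = 2×76 + 11×94 + 42×28 = 152 + 1034 + 1176 = 2362
ΣP(2000)Q(2000) = 2×76 + 10×94 + 38×28 = 152 + 940 + 1064 = 2156
link = 2362/2156 = 1.095547
Link 2001→2002:
ΣP(2002)Q(2001) = 2×72 + 13×97 + 38×31 = 144 + 1261 + 1178 = 2583
ΣP(2001)Q(2001) = 2×72 + 11×97 + 42×31 = 144 + 1067 + 1302 = 2513
link = 2583/2513 = 1.027855
Chained index = 100 × 1.048323 × 1.095547 × 1.027855 = 118.0479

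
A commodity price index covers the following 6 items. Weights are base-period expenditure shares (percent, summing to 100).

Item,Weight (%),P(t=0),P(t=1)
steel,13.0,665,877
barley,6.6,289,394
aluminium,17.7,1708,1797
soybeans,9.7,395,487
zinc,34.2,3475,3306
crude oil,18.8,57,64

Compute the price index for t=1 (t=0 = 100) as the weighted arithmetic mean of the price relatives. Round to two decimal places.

steel: 13.0 × (877/665) = 13.0 × 1.318797 = 17.1444
barley: 6.6 × (394/289) = 6.6 × 1.363322 = 8.9979
aluminium: 17.7 × (1797/1708) = 17.7 × 1.052108 = 18.6223
soybeans: 9.7 × (487/395) = 9.7 × 1.232911 = 11.9592
zinc: 34.2 × (3306/3475) = 34.2 × 0.951367 = 32.5367
crude oil: 18.8 × (64/57) = 18.8 × 1.122807 = 21.1088
Index = Σ wᵢ·(p₁ᵢ/p₀ᵢ) = 17.1444 + 8.9979 + 18.6223 + 11.9592 + 32.5367 + 21.1088 = 110.3694

110.37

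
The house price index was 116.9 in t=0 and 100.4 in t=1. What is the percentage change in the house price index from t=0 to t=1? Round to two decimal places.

Change = (100.4 − 116.9) / 116.9 × 100
       = -16.5 / 116.9 × 100 = -14.1146%

-14.11%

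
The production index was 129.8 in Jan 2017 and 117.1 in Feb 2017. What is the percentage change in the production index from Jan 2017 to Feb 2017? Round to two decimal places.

Change = (117.1 − 129.8) / 129.8 × 100
       = -12.7 / 129.8 × 100 = -9.7843%

-9.78%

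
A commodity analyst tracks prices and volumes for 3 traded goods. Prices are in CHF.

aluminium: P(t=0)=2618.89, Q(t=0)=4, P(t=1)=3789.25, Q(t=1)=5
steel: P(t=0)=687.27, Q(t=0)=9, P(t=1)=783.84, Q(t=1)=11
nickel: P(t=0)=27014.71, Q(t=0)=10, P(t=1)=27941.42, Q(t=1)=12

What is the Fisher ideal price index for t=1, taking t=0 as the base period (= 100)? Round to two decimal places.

Laspeyres component (base-period weights):
ΣP(t=1)Q(t=0) = 3789.25×4 + 783.84×9 + 27941.42×10 = 15157 + 7054.56 + 279414.2 = 301625.76
ΣP(t=0)Q(t=0) = 2618.89×4 + 687.27×9 + 27014.71×10 = 10475.56 + 6185.43 + 270147.1 = 286808.09
L = 301625.76 / 286808.09 × 100 = 105.1664
Paasche component (current-period weights):
ΣP(t=1)Q(t=1) = 3789.25×5 + 783.84×11 + 27941.42×12 = 18946.25 + 8622.24 + 335297.04 = 362865.53
ΣP(t=0)Q(t=1) = 2618.89×5 + 687.27×11 + 27014.71×12 = 13094.45 + 7559.97 + 324176.52 = 344830.94
P = 362865.53 / 344830.94 × 100 = 105.2300
Fisher = √(L × P) = √(105.1664 × 105.2300) = 105.1982

105.20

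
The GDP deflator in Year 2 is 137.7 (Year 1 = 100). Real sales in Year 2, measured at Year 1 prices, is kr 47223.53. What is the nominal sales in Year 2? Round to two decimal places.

65026.80

Nominal = Real × (Index/100) = 47223.53 × (137.7/100)
        = 47223.53 × 1.377 = 65026.8008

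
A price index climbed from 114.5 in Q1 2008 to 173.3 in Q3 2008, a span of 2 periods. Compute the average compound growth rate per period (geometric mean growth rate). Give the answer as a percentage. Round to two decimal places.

Growth factor = (173.3/114.5)^(1/2) = (1.513537)^(1/2) = 1.230259
Growth rate = 1.230259 − 1 = 0.230259 = 23.0259%

23.03%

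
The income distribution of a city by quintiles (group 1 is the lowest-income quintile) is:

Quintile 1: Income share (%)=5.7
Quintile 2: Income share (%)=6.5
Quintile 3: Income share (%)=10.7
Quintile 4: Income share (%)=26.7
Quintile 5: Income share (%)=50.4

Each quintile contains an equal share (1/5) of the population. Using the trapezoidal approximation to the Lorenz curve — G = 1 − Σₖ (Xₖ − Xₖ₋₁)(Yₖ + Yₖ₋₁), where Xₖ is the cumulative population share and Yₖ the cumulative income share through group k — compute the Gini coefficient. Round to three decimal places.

Cumulative income shares Yₖ: 0.0570, 0.1220, 0.2290, 0.4960, 1.0000
Σ (Xₖ−Xₖ₋₁)(Yₖ+Yₖ₋₁) = (1/5)(0.0570+0.0000) + (1/5)(0.1220+0.0570) + (1/5)(0.2290+0.1220) + (1/5)(0.4960+0.2290) + (1/5)(1.0000+0.4960)
  = 0.0114 + 0.0358 + 0.0702 + 0.1450 + 0.2992 = 0.5616
G = 1 − 0.5616 = 0.4384

0.438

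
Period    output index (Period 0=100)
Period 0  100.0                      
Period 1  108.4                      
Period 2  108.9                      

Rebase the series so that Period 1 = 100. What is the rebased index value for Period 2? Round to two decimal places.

Rebased(Period 2) = 108.9 / 108.4 × 100 = 100.4613

100.46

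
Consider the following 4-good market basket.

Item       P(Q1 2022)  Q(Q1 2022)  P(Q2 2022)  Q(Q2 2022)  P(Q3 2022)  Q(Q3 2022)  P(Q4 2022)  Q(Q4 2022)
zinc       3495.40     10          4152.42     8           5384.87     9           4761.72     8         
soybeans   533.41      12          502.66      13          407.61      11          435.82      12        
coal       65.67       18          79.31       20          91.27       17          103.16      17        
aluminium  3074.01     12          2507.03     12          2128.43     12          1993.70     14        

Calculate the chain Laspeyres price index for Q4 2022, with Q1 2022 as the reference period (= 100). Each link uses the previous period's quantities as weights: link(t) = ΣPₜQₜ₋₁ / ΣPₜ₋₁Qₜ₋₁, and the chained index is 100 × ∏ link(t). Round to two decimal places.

Link Q1 2022→Q2 2022:
ΣP(Q2 2022)Q(Q1 2022) = 4152.42×10 + 502.66×12 + 79.31×18 + 2507.03×12 = 41524.2 + 6031.92 + 1427.58 + 30084.36 = 79068.06
ΣP(Q1 2022)Q(Q1 2022) = 3495.40×10 + 533.41×12 + 65.67×18 + 3074.01×12 = 34954 + 6400.92 + 1182.06 + 36888.12 = 79425.1
link = 79068.06/79425.1 = 0.995505
Link Q2 2022→Q3 2022:
ΣP(Q3 2022)Q(Q2 2022) = 5384.87×8 + 407.61×13 + 91.27×20 + 2128.43×12 = 43078.96 + 5298.93 + 1825.4 + 25541.16 = 75744.45
ΣP(Q2 2022)Q(Q2 2022) = 4152.42×8 + 502.66×13 + 79.31×20 + 2507.03×12 = 33219.36 + 6534.58 + 1586.2 + 30084.36 = 71424.5
link = 75744.45/71424.5 = 1.060483
Link Q3 2022→Q4 2022:
ΣP(Q4 2022)Q(Q3 2022) = 4761.72×9 + 435.82×11 + 103.16×17 + 1993.70×12 = 42855.48 + 4794.02 + 1753.72 + 23924.4 = 73327.62
ΣP(Q3 2022)Q(Q3 2022) = 5384.87×9 + 407.61×11 + 91.27×17 + 2128.43×12 = 48463.83 + 4483.71 + 1551.59 + 25541.16 = 80040.29
link = 73327.62/80040.29 = 0.916134
Chained index = 100 × 0.995505 × 1.060483 × 0.916134 = 96.7177

96.72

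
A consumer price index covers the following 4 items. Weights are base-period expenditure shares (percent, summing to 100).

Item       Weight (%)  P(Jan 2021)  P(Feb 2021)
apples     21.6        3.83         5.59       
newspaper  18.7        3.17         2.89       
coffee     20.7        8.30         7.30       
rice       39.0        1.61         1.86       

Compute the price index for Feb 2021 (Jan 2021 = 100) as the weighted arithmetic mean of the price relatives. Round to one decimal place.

apples: 21.6 × (5.59/3.83) = 21.6 × 1.459530 = 31.5258
newspaper: 18.7 × (2.89/3.17) = 18.7 × 0.911672 = 17.0483
coffee: 20.7 × (7.30/8.30) = 20.7 × 0.879518 = 18.2060
rice: 39.0 × (1.86/1.61) = 39.0 × 1.155280 = 45.0559
Index = Σ wᵢ·(p₁ᵢ/p₀ᵢ) = 31.5258 + 17.0483 + 18.2060 + 45.0559 = 111.8360

111.8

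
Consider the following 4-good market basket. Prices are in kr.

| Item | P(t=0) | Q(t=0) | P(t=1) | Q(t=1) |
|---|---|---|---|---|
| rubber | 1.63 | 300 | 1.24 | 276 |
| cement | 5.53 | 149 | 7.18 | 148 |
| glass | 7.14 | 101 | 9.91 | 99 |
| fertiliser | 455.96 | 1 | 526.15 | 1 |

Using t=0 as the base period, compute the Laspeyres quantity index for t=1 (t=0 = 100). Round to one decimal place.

97.6

Laspeyres quantity index uses base-period prices as weights.
ΣP(t=0)·Q(t=1) = 1.63×276 + 5.53×148 + 7.14×99 + 455.96×1 = 449.88 + 818.44 + 706.86 + 455.96 = 2431.14
ΣP(t=0)·Q(t=0) = 1.63×300 + 5.53×149 + 7.14×101 + 455.96×1 = 489 + 823.97 + 721.14 + 455.96 = 2490.07
Index = 2431.14 / 2490.07 × 100 = 97.6334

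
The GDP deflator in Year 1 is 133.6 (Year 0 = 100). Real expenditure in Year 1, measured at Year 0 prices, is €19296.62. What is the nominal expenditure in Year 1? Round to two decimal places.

25780.28

Nominal = Real × (Index/100) = 19296.62 × (133.6/100)
        = 19296.62 × 1.336 = 25780.2843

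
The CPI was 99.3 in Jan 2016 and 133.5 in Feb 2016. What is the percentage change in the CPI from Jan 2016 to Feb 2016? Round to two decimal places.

34.44%

Change = (133.5 − 99.3) / 99.3 × 100
       = 34.2 / 99.3 × 100 = 34.4411%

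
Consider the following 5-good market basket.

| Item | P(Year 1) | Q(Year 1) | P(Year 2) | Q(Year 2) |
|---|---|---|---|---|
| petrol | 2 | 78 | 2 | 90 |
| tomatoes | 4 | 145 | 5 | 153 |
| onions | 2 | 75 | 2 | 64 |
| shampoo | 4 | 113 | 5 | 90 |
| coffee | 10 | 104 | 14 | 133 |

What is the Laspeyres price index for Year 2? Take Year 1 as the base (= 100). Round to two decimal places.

128.34

Laspeyres price index uses base-period quantities as weights.
ΣP(Year 2)·Q(Year 1) = 2×78 + 5×145 + 2×75 + 5×113 + 14×104 = 156 + 725 + 150 + 565 + 1456 = 3052
ΣP(Year 1)·Q(Year 1) = 2×78 + 4×145 + 2×75 + 4×113 + 10×104 = 156 + 580 + 150 + 452 + 1040 = 2378
Index = 3052 / 2378 × 100 = 128.3431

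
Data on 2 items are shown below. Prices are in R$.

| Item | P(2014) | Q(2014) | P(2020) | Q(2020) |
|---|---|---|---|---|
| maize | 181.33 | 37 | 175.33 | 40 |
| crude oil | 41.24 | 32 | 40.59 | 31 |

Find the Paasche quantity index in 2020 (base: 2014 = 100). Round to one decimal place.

106.2

Paasche quantity index uses current-period prices as weights.
ΣP(2020)·Q(2020) = 175.33×40 + 40.59×31 = 7013.2 + 1258.29 = 8271.49
ΣP(2020)·Q(2014) = 175.33×37 + 40.59×32 = 6487.21 + 1298.88 = 7786.09
Index = 8271.49 / 7786.09 × 100 = 106.2342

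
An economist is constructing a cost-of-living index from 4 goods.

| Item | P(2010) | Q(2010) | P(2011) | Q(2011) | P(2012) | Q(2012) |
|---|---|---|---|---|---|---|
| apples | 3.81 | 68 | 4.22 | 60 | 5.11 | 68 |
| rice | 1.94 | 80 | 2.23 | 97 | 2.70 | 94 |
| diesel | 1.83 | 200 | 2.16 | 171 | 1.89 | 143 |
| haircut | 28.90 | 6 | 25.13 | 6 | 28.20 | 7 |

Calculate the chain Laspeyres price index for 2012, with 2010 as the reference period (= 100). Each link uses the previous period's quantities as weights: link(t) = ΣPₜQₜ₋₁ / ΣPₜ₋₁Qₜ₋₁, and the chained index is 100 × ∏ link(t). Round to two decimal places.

117.82

Link 2010→2011:
ΣP(2011)Q(2010) = 4.22×68 + 2.23×80 + 2.16×200 + 25.13×6 = 286.96 + 178.4 + 432 + 150.78 = 1048.14
ΣP(2010)Q(2010) = 3.81×68 + 1.94×80 + 1.83×200 + 28.90×6 = 259.08 + 155.2 + 366 + 173.4 = 953.68
link = 1048.14/953.68 = 1.099048
Link 2011→2012:
ΣP(2012)Q(2011) = 5.11×60 + 2.70×97 + 1.89×171 + 28.20×6 = 306.6 + 261.9 + 323.19 + 169.2 = 1060.89
ΣP(2011)Q(2011) = 4.22×60 + 2.23×97 + 2.16×171 + 25.13×6 = 253.2 + 216.31 + 369.36 + 150.78 = 989.65
link = 1060.89/989.65 = 1.071985
Chained index = 100 × 1.099048 × 1.071985 = 117.8163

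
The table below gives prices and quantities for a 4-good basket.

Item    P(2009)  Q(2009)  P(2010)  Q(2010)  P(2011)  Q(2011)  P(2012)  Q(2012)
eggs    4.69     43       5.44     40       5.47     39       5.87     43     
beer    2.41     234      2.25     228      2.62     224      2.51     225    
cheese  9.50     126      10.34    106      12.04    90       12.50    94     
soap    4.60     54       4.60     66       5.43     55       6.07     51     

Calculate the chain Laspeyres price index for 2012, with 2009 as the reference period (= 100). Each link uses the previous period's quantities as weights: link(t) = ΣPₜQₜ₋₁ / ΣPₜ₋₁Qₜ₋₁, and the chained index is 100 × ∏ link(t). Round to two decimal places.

124.01

Link 2009→2010:
ΣP(2010)Q(2009) = 5.44×43 + 2.25×234 + 10.34×126 + 4.60×54 = 233.92 + 526.5 + 1302.84 + 248.4 = 2311.66
ΣP(2009)Q(2009) = 4.69×43 + 2.41×234 + 9.50×126 + 4.60×54 = 201.67 + 563.94 + 1197 + 248.4 = 2211.01
link = 2311.66/2211.01 = 1.045522
Link 2010→2011:
ΣP(2011)Q(2010) = 5.47×40 + 2.62×228 + 12.04×106 + 5.43×66 = 218.8 + 597.36 + 1276.24 + 358.38 = 2450.78
ΣP(2010)Q(2010) = 5.44×40 + 2.25×228 + 10.34×106 + 4.60×66 = 217.6 + 513 + 1096.04 + 303.6 = 2130.24
link = 2450.78/2130.24 = 1.150471
Link 2011→2012:
ΣP(2012)Q(2011) = 5.87×39 + 2.51×224 + 12.50×90 + 6.07×55 = 228.93 + 562.24 + 1125 + 333.85 = 2250.02
ΣP(2011)Q(2011) = 5.47×39 + 2.62×224 + 12.04×90 + 5.43×55 = 213.33 + 586.88 + 1083.6 + 298.65 = 2182.46
link = 2250.02/2182.46 = 1.030956
Chained index = 100 × 1.045522 × 1.150471 × 1.030956 = 124.0078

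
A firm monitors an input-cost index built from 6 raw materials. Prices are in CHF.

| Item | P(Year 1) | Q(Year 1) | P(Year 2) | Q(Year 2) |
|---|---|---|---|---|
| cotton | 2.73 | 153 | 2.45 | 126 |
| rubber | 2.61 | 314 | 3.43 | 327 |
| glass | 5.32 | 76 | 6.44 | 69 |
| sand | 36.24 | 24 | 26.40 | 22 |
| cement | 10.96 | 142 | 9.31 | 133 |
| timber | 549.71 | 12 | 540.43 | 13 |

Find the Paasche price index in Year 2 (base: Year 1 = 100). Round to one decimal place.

97.8

Paasche price index uses current-period quantities as weights.
ΣP(Year 2)·Q(Year 2) = 2.45×126 + 3.43×327 + 6.44×69 + 26.40×22 + 9.31×133 + 540.43×13 = 308.7 + 1121.61 + 444.36 + 580.8 + 1238.23 + 7025.59 = 10719.29
ΣP(Year 1)·Q(Year 2) = 2.73×126 + 2.61×327 + 5.32×69 + 36.24×22 + 10.96×133 + 549.71×13 = 343.98 + 853.47 + 367.08 + 797.28 + 1457.68 + 7146.23 = 10965.72
Index = 10719.29 / 10965.72 × 100 = 97.7527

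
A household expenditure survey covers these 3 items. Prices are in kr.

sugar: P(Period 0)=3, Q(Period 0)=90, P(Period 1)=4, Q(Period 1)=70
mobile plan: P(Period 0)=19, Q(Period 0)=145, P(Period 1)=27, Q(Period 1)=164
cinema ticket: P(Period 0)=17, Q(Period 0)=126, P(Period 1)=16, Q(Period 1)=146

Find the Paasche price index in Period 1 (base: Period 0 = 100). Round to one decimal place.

Paasche price index uses current-period quantities as weights.
ΣP(Period 1)·Q(Period 1) = 4×70 + 27×164 + 16×146 = 280 + 4428 + 2336 = 7044
ΣP(Period 0)·Q(Period 1) = 3×70 + 19×164 + 17×146 = 210 + 3116 + 2482 = 5808
Index = 7044 / 5808 × 100 = 121.2810

121.3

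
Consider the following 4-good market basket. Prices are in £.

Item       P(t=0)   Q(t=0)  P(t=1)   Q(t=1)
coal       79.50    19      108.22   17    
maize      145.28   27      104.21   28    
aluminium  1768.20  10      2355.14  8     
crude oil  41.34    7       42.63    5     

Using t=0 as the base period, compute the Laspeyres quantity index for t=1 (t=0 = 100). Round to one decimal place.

Laspeyres quantity index uses base-period prices as weights.
ΣP(t=0)·Q(t=1) = 79.50×17 + 145.28×28 + 1768.20×8 + 41.34×5 = 1351.5 + 4067.84 + 14145.6 + 206.7 = 19771.64
ΣP(t=0)·Q(t=0) = 79.50×19 + 145.28×27 + 1768.20×10 + 41.34×7 = 1510.5 + 3922.56 + 17682 + 289.38 = 23404.44
Index = 19771.64 / 23404.44 × 100 = 84.4782

84.5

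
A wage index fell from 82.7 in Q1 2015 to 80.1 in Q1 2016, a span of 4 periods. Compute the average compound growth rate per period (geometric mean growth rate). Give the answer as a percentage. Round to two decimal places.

Growth factor = (80.1/82.7)^(1/4) = (0.968561)^(1/4) = 0.992046
Growth rate = 0.992046 − 1 = -0.007954 = -0.7954%

-0.80%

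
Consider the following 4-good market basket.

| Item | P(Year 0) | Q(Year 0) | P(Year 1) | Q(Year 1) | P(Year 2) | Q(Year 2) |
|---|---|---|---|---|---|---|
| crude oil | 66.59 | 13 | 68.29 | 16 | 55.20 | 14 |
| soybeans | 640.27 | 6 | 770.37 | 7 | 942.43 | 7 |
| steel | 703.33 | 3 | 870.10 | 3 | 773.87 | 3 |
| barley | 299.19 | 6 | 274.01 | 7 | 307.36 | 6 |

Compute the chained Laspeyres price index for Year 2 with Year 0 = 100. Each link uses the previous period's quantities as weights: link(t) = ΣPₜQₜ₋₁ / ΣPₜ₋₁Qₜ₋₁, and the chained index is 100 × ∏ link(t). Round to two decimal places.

123.05

Link Year 0→Year 1:
ΣP(Year 1)Q(Year 0) = 68.29×13 + 770.37×6 + 870.10×3 + 274.01×6 = 887.77 + 4622.22 + 2610.3 + 1644.06 = 9764.35
ΣP(Year 0)Q(Year 0) = 66.59×13 + 640.27×6 + 703.33×3 + 299.19×6 = 865.67 + 3841.62 + 2109.99 + 1795.14 = 8612.42
link = 9764.35/8612.42 = 1.133752
Link Year 1→Year 2:
ΣP(Year 2)Q(Year 1) = 55.20×16 + 942.43×7 + 773.87×3 + 307.36×7 = 883.2 + 6597.01 + 2321.61 + 2151.52 = 11953.34
ΣP(Year 1)Q(Year 1) = 68.29×16 + 770.37×7 + 870.10×3 + 274.01×7 = 1092.64 + 5392.59 + 2610.3 + 1918.07 = 11013.6
link = 11953.34/11013.6 = 1.085325
Chained index = 100 × 1.133752 × 1.085325 = 123.0490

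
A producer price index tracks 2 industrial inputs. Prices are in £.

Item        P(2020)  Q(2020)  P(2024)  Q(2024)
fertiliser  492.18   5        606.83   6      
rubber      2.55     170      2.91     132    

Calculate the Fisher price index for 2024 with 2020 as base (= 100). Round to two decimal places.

Laspeyres component (base-period weights):
ΣP(2024)Q(2020) = 606.83×5 + 2.91×170 = 3034.15 + 494.7 = 3528.85
ΣP(2020)Q(2020) = 492.18×5 + 2.55×170 = 2460.9 + 433.5 = 2894.4
L = 3528.85 / 2894.4 × 100 = 121.9199
Paasche component (current-period weights):
ΣP(2024)Q(2024) = 606.83×6 + 2.91×132 = 3640.98 + 384.12 = 4025.1
ΣP(2020)Q(2024) = 492.18×6 + 2.55×132 = 2953.08 + 336.6 = 3289.68
P = 4025.1 / 3289.68 × 100 = 122.3554
Fisher = √(L × P) = √(121.9199 × 122.3554) = 122.1374

122.14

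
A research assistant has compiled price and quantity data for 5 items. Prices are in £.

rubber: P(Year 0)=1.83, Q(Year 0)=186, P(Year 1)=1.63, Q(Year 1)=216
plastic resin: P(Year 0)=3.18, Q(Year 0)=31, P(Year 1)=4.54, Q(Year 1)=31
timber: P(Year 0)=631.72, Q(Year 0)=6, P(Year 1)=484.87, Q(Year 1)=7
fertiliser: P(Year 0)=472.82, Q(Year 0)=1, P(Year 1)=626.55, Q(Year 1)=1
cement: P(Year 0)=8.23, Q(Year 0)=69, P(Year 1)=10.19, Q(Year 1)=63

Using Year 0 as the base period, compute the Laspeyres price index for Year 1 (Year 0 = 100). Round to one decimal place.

Laspeyres price index uses base-period quantities as weights.
ΣP(Year 1)·Q(Year 0) = 1.63×186 + 4.54×31 + 484.87×6 + 626.55×1 + 10.19×69 = 303.18 + 140.74 + 2909.22 + 626.55 + 703.11 = 4682.8
ΣP(Year 0)·Q(Year 0) = 1.83×186 + 3.18×31 + 631.72×6 + 472.82×1 + 8.23×69 = 340.38 + 98.58 + 3790.32 + 472.82 + 567.87 = 5269.97
Index = 4682.8 / 5269.97 × 100 = 88.8582

88.9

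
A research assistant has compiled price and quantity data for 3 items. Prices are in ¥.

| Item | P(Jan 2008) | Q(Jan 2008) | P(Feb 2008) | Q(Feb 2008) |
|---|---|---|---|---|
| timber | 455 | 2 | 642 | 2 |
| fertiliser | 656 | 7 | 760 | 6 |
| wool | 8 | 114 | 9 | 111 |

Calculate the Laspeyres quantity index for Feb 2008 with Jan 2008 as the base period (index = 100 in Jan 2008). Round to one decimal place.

89.4

Laspeyres quantity index uses base-period prices as weights.
ΣP(Jan 2008)·Q(Feb 2008) = 455×2 + 656×6 + 8×111 = 910 + 3936 + 888 = 5734
ΣP(Jan 2008)·Q(Jan 2008) = 455×2 + 656×7 + 8×114 = 910 + 4592 + 912 = 6414
Index = 5734 / 6414 × 100 = 89.3982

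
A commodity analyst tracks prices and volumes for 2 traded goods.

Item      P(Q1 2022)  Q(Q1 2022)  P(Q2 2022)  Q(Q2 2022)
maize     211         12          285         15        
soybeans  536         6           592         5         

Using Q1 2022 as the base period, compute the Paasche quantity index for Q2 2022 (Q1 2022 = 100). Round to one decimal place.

103.8

Paasche quantity index uses current-period prices as weights.
ΣP(Q2 2022)·Q(Q2 2022) = 285×15 + 592×5 = 4275 + 2960 = 7235
ΣP(Q2 2022)·Q(Q1 2022) = 285×12 + 592×6 = 3420 + 3552 = 6972
Index = 7235 / 6972 × 100 = 103.7722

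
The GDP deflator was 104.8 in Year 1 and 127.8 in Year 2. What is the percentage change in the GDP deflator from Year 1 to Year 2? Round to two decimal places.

Change = (127.8 − 104.8) / 104.8 × 100
       = 23.0 / 104.8 × 100 = 21.9466%

21.95%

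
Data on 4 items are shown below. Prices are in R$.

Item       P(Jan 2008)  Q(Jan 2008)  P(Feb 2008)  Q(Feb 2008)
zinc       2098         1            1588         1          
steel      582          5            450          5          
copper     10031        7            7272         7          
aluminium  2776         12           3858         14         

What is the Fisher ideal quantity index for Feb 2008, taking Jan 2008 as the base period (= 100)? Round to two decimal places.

106.37

Laspeyres component (base-period weights):
ΣP(Jan 2008)Q(Feb 2008) = 2098×1 + 582×5 + 10031×7 + 2776×14 = 2098 + 2910 + 70217 + 38864 = 114089
ΣP(Jan 2008)Q(Jan 2008) = 2098×1 + 582×5 + 10031×7 + 2776×12 = 2098 + 2910 + 70217 + 33312 = 108537
L = 114089 / 108537 × 100 = 105.1153
Paasche component (current-period weights):
ΣP(Feb 2008)Q(Feb 2008) = 1588×1 + 450×5 + 7272×7 + 3858×14 = 1588 + 2250 + 50904 + 54012 = 108754
ΣP(Feb 2008)Q(Jan 2008) = 1588×1 + 450×5 + 7272×7 + 3858×12 = 1588 + 2250 + 50904 + 46296 = 101038
P = 108754 / 101038 × 100 = 107.6367
Fisher = √(L × P) = √(105.1153 × 107.6367) = 106.3685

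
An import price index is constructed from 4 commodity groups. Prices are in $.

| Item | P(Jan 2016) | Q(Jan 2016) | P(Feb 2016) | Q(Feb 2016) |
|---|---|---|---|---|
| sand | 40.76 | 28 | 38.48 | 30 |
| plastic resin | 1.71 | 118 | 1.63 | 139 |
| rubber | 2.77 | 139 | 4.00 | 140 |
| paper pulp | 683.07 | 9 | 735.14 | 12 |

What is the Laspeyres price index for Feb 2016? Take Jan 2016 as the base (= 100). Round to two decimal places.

107.19

Laspeyres price index uses base-period quantities as weights.
ΣP(Feb 2016)·Q(Jan 2016) = 38.48×28 + 1.63×118 + 4.00×139 + 735.14×9 = 1077.44 + 192.34 + 556 + 6616.26 = 8442.04
ΣP(Jan 2016)·Q(Jan 2016) = 40.76×28 + 1.71×118 + 2.77×139 + 683.07×9 = 1141.28 + 201.78 + 385.03 + 6147.63 = 7875.72
Index = 8442.04 / 7875.72 × 100 = 107.1907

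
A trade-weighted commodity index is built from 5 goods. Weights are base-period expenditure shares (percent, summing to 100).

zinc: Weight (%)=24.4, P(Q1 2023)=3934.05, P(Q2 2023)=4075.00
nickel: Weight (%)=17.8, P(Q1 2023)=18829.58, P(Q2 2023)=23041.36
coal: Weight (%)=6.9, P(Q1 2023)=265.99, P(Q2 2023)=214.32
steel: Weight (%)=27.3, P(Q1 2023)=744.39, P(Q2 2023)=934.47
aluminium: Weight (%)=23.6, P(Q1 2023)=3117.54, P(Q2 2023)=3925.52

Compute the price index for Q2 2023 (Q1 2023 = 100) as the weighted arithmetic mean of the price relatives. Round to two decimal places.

116.60

zinc: 24.4 × (4075.00/3934.05) = 24.4 × 1.035828 = 25.2742
nickel: 17.8 × (23041.36/18829.58) = 17.8 × 1.223679 = 21.7815
coal: 6.9 × (214.32/265.99) = 6.9 × 0.805745 = 5.5596
steel: 27.3 × (934.47/744.39) = 27.3 × 1.255350 = 34.2711
aluminium: 23.6 × (3925.52/3117.54) = 23.6 × 1.259172 = 29.7165
Index = Σ wᵢ·(p₁ᵢ/p₀ᵢ) = 25.2742 + 21.7815 + 5.5596 + 34.2711 + 29.7165 = 116.6029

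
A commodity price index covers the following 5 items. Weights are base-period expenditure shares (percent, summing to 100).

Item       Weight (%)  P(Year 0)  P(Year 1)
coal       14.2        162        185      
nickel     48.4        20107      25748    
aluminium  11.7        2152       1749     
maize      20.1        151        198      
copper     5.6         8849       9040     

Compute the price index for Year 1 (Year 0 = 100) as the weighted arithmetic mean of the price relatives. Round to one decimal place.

coal: 14.2 × (185/162) = 14.2 × 1.141975 = 16.2160
nickel: 48.4 × (25748/20107) = 48.4 × 1.280549 = 61.9786
aluminium: 11.7 × (1749/2152) = 11.7 × 0.812732 = 9.5090
maize: 20.1 × (198/151) = 20.1 × 1.311258 = 26.3563
copper: 5.6 × (9040/8849) = 5.6 × 1.021584 = 5.7209
Index = Σ wᵢ·(p₁ᵢ/p₀ᵢ) = 16.2160 + 61.9786 + 9.5090 + 26.3563 + 5.7209 = 119.7808

119.8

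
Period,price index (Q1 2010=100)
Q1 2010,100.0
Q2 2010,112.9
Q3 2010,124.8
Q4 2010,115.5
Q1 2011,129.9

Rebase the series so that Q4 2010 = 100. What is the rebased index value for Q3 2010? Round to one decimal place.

108.1

Rebased(Q3 2010) = 124.8 / 115.5 × 100 = 108.0519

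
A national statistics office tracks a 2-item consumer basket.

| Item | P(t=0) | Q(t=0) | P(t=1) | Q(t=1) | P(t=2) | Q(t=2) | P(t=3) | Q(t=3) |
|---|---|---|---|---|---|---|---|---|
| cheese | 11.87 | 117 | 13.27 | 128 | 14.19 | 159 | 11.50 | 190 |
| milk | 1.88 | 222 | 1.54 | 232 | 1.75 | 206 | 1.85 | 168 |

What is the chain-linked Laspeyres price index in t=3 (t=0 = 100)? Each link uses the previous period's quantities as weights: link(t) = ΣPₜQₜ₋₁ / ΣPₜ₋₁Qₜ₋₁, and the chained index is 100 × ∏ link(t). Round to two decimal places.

Link t=0→t=1:
ΣP(t=1)Q(t=0) = 13.27×117 + 1.54×222 = 1552.59 + 341.88 = 1894.47
ΣP(t=0)Q(t=0) = 11.87×117 + 1.88×222 = 1388.79 + 417.36 = 1806.15
link = 1894.47/1806.15 = 1.048900
Link t=1→t=2:
ΣP(t=2)Q(t=1) = 14.19×128 + 1.75×232 = 1816.32 + 406 = 2222.32
ΣP(t=1)Q(t=1) = 13.27×128 + 1.54×232 = 1698.56 + 357.28 = 2055.84
link = 2222.32/2055.84 = 1.080979
Link t=2→t=3:
ΣP(t=3)Q(t=2) = 11.50×159 + 1.85×206 = 1828.5 + 381.1 = 2209.6
ΣP(t=2)Q(t=2) = 14.19×159 + 1.75×206 = 2256.21 + 360.5 = 2616.71
link = 2209.6/2616.71 = 0.844419
Chained index = 100 × 1.048900 × 1.080979 × 0.844419 = 95.7435

95.74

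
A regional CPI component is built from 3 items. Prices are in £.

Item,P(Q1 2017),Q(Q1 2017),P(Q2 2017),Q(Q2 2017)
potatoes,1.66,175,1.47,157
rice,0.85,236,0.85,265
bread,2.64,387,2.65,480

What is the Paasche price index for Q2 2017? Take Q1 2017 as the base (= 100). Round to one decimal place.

98.6

Paasche price index uses current-period quantities as weights.
ΣP(Q2 2017)·Q(Q2 2017) = 1.47×157 + 0.85×265 + 2.65×480 = 230.79 + 225.25 + 1272 = 1728.04
ΣP(Q1 2017)·Q(Q2 2017) = 1.66×157 + 0.85×265 + 2.64×480 = 260.62 + 225.25 + 1267.2 = 1753.07
Index = 1728.04 / 1753.07 × 100 = 98.5722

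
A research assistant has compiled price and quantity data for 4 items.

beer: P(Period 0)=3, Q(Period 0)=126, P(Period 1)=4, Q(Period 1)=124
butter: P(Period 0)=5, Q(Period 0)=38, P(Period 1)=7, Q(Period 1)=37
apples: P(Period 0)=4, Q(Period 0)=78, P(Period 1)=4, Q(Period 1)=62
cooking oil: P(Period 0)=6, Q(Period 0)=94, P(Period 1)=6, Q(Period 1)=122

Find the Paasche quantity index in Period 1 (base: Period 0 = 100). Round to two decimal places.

105.41

Paasche quantity index uses current-period prices as weights.
ΣP(Period 1)·Q(Period 1) = 4×124 + 7×37 + 4×62 + 6×122 = 496 + 259 + 248 + 732 = 1735
ΣP(Period 1)·Q(Period 0) = 4×126 + 7×38 + 4×78 + 6×94 = 504 + 266 + 312 + 564 = 1646
Index = 1735 / 1646 × 100 = 105.4070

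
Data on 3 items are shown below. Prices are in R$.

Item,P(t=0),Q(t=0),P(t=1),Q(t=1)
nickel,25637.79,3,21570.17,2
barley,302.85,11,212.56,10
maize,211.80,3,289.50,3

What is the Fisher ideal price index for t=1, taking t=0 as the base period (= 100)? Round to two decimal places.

83.97

Laspeyres component (base-period weights):
ΣP(t=1)Q(t=0) = 21570.17×3 + 212.56×11 + 289.50×3 = 64710.51 + 2338.16 + 868.5 = 67917.17
ΣP(t=0)Q(t=0) = 25637.79×3 + 302.85×11 + 211.80×3 = 76913.37 + 3331.35 + 635.4 = 80880.12
L = 67917.17 / 80880.12 × 100 = 83.9726
Paasche component (current-period weights):
ΣP(t=1)Q(t=1) = 21570.17×2 + 212.56×10 + 289.50×3 = 43140.34 + 2125.6 + 868.5 = 46134.44
ΣP(t=0)Q(t=1) = 25637.79×2 + 302.85×10 + 211.80×3 = 51275.58 + 3028.5 + 635.4 = 54939.48
P = 46134.44 / 54939.48 × 100 = 83.9732
Fisher = √(L × P) = √(83.9726 × 83.9732) = 83.9729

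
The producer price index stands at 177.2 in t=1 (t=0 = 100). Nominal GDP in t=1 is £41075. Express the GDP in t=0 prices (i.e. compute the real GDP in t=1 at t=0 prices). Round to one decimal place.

Real = Nominal ÷ (Index/100) = 41075 ÷ (177.2/100)
     = 41075 ÷ 1.772 = 23180.0226

23180.0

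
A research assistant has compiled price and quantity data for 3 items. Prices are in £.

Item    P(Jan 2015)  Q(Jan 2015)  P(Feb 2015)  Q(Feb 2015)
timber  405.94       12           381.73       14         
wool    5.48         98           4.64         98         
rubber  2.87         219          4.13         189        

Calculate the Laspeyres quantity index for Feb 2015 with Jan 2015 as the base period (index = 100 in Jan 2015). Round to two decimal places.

112.02

Laspeyres quantity index uses base-period prices as weights.
ΣP(Jan 2015)·Q(Feb 2015) = 405.94×14 + 5.48×98 + 2.87×189 = 5683.16 + 537.04 + 542.43 = 6762.63
ΣP(Jan 2015)·Q(Jan 2015) = 405.94×12 + 5.48×98 + 2.87×219 = 4871.28 + 537.04 + 628.53 = 6036.85
Index = 6762.63 / 6036.85 × 100 = 112.0225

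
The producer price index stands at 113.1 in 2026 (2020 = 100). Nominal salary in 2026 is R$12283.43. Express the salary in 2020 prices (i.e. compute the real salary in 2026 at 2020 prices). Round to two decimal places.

10860.68

Real = Nominal ÷ (Index/100) = 12283.43 ÷ (113.1/100)
     = 12283.43 ÷ 1.131 = 10860.6808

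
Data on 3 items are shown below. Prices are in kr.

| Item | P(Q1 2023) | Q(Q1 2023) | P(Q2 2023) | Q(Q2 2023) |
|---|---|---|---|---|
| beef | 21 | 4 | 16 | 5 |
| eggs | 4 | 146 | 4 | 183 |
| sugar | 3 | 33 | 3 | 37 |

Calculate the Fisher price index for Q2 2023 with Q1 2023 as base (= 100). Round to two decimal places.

97.38

Laspeyres component (base-period weights):
ΣP(Q2 2023)Q(Q1 2023) = 16×4 + 4×146 + 3×33 = 64 + 584 + 99 = 747
ΣP(Q1 2023)Q(Q1 2023) = 21×4 + 4×146 + 3×33 = 84 + 584 + 99 = 767
L = 747 / 767 × 100 = 97.3924
Paasche component (current-period weights):
ΣP(Q2 2023)Q(Q2 2023) = 16×5 + 4×183 + 3×37 = 80 + 732 + 111 = 923
ΣP(Q1 2023)Q(Q2 2023) = 21×5 + 4×183 + 3×37 = 105 + 732 + 111 = 948
P = 923 / 948 × 100 = 97.3629
Fisher = √(L × P) = √(97.3924 × 97.3629) = 97.3777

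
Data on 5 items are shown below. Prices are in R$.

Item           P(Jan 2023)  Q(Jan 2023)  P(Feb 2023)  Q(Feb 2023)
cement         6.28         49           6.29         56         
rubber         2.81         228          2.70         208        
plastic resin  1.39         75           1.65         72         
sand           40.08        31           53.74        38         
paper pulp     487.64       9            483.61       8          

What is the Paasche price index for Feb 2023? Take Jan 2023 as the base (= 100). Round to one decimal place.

107.5

Paasche price index uses current-period quantities as weights.
ΣP(Feb 2023)·Q(Feb 2023) = 6.29×56 + 2.70×208 + 1.65×72 + 53.74×38 + 483.61×8 = 352.24 + 561.6 + 118.8 + 2042.12 + 3868.88 = 6943.64
ΣP(Jan 2023)·Q(Feb 2023) = 6.28×56 + 2.81×208 + 1.39×72 + 40.08×38 + 487.64×8 = 351.68 + 584.48 + 100.08 + 1523.04 + 3901.12 = 6460.4
Index = 6943.64 / 6460.4 × 100 = 107.4800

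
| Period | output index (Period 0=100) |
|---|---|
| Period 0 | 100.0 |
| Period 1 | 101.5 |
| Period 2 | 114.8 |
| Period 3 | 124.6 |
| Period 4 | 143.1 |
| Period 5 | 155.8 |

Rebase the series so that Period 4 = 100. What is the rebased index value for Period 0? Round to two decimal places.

Rebased(Period 0) = 100.0 / 143.1 × 100 = 69.8812

69.88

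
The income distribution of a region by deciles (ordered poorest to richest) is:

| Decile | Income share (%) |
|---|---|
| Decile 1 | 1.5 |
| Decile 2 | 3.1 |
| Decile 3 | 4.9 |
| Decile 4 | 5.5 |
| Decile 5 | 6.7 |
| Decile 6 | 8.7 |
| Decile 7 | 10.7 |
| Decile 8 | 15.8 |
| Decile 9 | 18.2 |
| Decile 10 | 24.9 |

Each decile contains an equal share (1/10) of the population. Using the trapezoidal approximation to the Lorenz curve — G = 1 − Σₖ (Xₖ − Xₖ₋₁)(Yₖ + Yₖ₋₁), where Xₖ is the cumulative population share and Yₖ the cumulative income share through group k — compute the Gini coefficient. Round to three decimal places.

Cumulative income shares Yₖ: 0.0150, 0.0460, 0.0950, 0.1500, 0.2170, 0.3040, 0.4110, 0.5690, 0.7510, 1.0000
Σ (Xₖ−Xₖ₋₁)(Yₖ+Yₖ₋₁) = (1/10)(0.0150+0.0000) + (1/10)(0.0460+0.0150) + (1/10)(0.0950+0.0460) + (1/10)(0.1500+0.0950) + (1/10)(0.2170+0.1500) + (1/10)(0.3040+0.2170) + (1/10)(0.4110+0.3040) + (1/10)(0.5690+0.4110) + (1/10)(0.7510+0.5690) + (1/10)(1.0000+0.7510)
  = 0.0015 + 0.0061 + 0.0141 + 0.0245 + 0.0367 + 0.0521 + 0.0715 + 0.0980 + 0.1320 + 0.1751 = 0.6116
G = 1 − 0.6116 = 0.3884

0.388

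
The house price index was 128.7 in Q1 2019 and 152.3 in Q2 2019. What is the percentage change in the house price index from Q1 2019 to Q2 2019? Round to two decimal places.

Change = (152.3 − 128.7) / 128.7 × 100
       = 23.6 / 128.7 × 100 = 18.3372%

18.34%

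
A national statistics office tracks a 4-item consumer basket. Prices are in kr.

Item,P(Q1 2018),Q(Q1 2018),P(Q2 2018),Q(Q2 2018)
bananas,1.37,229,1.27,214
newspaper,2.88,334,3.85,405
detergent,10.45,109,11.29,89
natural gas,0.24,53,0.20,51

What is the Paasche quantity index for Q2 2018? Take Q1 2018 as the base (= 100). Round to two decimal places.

101.00

Paasche quantity index uses current-period prices as weights.
ΣP(Q2 2018)·Q(Q2 2018) = 1.27×214 + 3.85×405 + 11.29×89 + 0.20×51 = 271.78 + 1559.25 + 1004.81 + 10.2 = 2846.04
ΣP(Q2 2018)·Q(Q1 2018) = 1.27×229 + 3.85×334 + 11.29×109 + 0.20×53 = 290.83 + 1285.9 + 1230.61 + 10.6 = 2817.94
Index = 2846.04 / 2817.94 × 100 = 100.9972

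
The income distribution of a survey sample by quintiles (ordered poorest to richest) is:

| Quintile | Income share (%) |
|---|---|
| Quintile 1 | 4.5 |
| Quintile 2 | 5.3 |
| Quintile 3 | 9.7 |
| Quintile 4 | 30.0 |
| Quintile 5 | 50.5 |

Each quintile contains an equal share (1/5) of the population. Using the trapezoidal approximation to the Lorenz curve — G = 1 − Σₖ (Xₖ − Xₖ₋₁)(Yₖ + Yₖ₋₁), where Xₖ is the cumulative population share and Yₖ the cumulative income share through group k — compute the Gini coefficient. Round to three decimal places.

Cumulative income shares Yₖ: 0.0450, 0.0980, 0.1950, 0.4950, 1.0000
Σ (Xₖ−Xₖ₋₁)(Yₖ+Yₖ₋₁) = (1/5)(0.0450+0.0000) + (1/5)(0.0980+0.0450) + (1/5)(0.1950+0.0980) + (1/5)(0.4950+0.1950) + (1/5)(1.0000+0.4950)
  = 0.0090 + 0.0286 + 0.0586 + 0.1380 + 0.2990 = 0.5332
G = 1 − 0.5332 = 0.4668

0.467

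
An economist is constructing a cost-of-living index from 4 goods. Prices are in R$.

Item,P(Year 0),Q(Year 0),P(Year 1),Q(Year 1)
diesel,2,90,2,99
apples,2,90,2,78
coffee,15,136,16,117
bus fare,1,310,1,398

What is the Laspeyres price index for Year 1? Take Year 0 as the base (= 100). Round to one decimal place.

Laspeyres price index uses base-period quantities as weights.
ΣP(Year 1)·Q(Year 0) = 2×90 + 2×90 + 16×136 + 1×310 = 180 + 180 + 2176 + 310 = 2846
ΣP(Year 0)·Q(Year 0) = 2×90 + 2×90 + 15×136 + 1×310 = 180 + 180 + 2040 + 310 = 2710
Index = 2846 / 2710 × 100 = 105.0185

105.0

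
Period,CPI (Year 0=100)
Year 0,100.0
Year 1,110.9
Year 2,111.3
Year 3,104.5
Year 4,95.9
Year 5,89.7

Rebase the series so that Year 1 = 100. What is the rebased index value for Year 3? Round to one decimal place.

94.2

Rebased(Year 3) = 104.5 / 110.9 × 100 = 94.2290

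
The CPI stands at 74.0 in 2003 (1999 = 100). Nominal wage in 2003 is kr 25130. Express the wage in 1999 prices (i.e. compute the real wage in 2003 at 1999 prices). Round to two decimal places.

Real = Nominal ÷ (Index/100) = 25130 ÷ (74.0/100)
     = 25130 ÷ 0.740 = 33959.4595

33959.46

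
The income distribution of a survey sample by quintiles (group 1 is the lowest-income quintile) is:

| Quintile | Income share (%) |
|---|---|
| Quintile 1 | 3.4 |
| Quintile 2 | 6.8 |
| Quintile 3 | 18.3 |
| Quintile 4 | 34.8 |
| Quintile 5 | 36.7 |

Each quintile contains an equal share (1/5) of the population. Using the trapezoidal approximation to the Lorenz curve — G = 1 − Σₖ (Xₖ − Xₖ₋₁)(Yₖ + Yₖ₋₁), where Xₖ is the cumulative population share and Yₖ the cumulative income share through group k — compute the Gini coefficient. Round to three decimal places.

Cumulative income shares Yₖ: 0.0340, 0.1020, 0.2850, 0.6330, 1.0000
Σ (Xₖ−Xₖ₋₁)(Yₖ+Yₖ₋₁) = (1/5)(0.0340+0.0000) + (1/5)(0.1020+0.0340) + (1/5)(0.2850+0.1020) + (1/5)(0.6330+0.2850) + (1/5)(1.0000+0.6330)
  = 0.0068 + 0.0272 + 0.0774 + 0.1836 + 0.3266 = 0.6216
G = 1 − 0.6216 = 0.3784

0.378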